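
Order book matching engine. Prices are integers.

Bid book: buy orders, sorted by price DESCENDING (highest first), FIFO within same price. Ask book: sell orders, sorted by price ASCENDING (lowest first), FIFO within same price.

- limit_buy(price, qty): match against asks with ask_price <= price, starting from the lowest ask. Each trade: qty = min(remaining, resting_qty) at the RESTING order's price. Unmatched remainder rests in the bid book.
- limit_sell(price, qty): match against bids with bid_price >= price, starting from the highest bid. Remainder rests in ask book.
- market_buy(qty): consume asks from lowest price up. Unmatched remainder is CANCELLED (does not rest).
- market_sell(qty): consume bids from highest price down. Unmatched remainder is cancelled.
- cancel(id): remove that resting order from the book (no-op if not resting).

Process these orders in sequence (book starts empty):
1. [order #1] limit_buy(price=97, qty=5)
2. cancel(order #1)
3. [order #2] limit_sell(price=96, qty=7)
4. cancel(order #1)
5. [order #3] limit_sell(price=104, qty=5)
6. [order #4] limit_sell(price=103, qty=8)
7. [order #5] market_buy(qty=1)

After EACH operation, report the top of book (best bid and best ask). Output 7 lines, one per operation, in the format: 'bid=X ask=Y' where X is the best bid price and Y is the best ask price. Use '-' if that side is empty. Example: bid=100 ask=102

After op 1 [order #1] limit_buy(price=97, qty=5): fills=none; bids=[#1:5@97] asks=[-]
After op 2 cancel(order #1): fills=none; bids=[-] asks=[-]
After op 3 [order #2] limit_sell(price=96, qty=7): fills=none; bids=[-] asks=[#2:7@96]
After op 4 cancel(order #1): fills=none; bids=[-] asks=[#2:7@96]
After op 5 [order #3] limit_sell(price=104, qty=5): fills=none; bids=[-] asks=[#2:7@96 #3:5@104]
After op 6 [order #4] limit_sell(price=103, qty=8): fills=none; bids=[-] asks=[#2:7@96 #4:8@103 #3:5@104]
After op 7 [order #5] market_buy(qty=1): fills=#5x#2:1@96; bids=[-] asks=[#2:6@96 #4:8@103 #3:5@104]

Answer: bid=97 ask=-
bid=- ask=-
bid=- ask=96
bid=- ask=96
bid=- ask=96
bid=- ask=96
bid=- ask=96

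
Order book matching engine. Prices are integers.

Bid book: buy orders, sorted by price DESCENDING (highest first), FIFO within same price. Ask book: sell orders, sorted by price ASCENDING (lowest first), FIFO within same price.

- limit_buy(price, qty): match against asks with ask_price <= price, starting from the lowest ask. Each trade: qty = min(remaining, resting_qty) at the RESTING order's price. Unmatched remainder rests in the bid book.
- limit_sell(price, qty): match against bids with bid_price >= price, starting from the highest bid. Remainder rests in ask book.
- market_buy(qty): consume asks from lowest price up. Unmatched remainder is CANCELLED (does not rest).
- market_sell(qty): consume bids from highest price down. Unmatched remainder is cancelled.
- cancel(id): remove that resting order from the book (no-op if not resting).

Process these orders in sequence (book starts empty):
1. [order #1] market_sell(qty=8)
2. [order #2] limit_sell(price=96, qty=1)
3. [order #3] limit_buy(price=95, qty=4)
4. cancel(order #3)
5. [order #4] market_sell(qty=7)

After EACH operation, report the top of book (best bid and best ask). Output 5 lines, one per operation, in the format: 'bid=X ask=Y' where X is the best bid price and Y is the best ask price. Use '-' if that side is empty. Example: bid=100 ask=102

After op 1 [order #1] market_sell(qty=8): fills=none; bids=[-] asks=[-]
After op 2 [order #2] limit_sell(price=96, qty=1): fills=none; bids=[-] asks=[#2:1@96]
After op 3 [order #3] limit_buy(price=95, qty=4): fills=none; bids=[#3:4@95] asks=[#2:1@96]
After op 4 cancel(order #3): fills=none; bids=[-] asks=[#2:1@96]
After op 5 [order #4] market_sell(qty=7): fills=none; bids=[-] asks=[#2:1@96]

Answer: bid=- ask=-
bid=- ask=96
bid=95 ask=96
bid=- ask=96
bid=- ask=96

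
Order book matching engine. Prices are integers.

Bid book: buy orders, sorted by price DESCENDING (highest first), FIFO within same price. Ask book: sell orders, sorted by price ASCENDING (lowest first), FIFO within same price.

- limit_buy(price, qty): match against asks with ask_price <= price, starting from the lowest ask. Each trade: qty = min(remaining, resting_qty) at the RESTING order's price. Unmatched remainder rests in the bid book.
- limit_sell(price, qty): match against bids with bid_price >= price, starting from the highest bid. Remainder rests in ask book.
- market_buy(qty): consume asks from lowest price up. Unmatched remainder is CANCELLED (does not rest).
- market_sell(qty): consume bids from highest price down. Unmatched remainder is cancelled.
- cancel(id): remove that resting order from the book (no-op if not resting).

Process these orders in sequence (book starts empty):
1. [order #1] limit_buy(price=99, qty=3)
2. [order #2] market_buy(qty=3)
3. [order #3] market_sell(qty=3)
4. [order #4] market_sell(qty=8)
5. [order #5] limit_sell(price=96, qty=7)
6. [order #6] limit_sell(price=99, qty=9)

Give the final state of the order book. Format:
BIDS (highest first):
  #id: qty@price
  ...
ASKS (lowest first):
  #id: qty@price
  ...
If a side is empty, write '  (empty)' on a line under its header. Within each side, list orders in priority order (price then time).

After op 1 [order #1] limit_buy(price=99, qty=3): fills=none; bids=[#1:3@99] asks=[-]
After op 2 [order #2] market_buy(qty=3): fills=none; bids=[#1:3@99] asks=[-]
After op 3 [order #3] market_sell(qty=3): fills=#1x#3:3@99; bids=[-] asks=[-]
After op 4 [order #4] market_sell(qty=8): fills=none; bids=[-] asks=[-]
After op 5 [order #5] limit_sell(price=96, qty=7): fills=none; bids=[-] asks=[#5:7@96]
After op 6 [order #6] limit_sell(price=99, qty=9): fills=none; bids=[-] asks=[#5:7@96 #6:9@99]

Answer: BIDS (highest first):
  (empty)
ASKS (lowest first):
  #5: 7@96
  #6: 9@99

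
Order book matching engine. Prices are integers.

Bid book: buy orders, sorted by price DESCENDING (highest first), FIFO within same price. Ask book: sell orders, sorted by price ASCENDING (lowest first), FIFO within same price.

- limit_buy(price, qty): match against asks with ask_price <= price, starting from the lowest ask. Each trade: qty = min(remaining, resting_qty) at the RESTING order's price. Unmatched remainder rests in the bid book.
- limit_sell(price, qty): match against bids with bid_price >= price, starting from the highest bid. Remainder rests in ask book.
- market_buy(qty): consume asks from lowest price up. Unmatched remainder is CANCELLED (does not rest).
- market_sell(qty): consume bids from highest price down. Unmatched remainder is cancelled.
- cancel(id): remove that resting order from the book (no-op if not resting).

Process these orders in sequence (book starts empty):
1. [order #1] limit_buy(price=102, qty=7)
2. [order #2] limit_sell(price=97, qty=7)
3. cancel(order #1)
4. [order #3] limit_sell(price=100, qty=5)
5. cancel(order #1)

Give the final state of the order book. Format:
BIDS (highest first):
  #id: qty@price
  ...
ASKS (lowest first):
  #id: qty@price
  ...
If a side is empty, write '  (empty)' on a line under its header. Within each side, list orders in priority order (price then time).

After op 1 [order #1] limit_buy(price=102, qty=7): fills=none; bids=[#1:7@102] asks=[-]
After op 2 [order #2] limit_sell(price=97, qty=7): fills=#1x#2:7@102; bids=[-] asks=[-]
After op 3 cancel(order #1): fills=none; bids=[-] asks=[-]
After op 4 [order #3] limit_sell(price=100, qty=5): fills=none; bids=[-] asks=[#3:5@100]
After op 5 cancel(order #1): fills=none; bids=[-] asks=[#3:5@100]

Answer: BIDS (highest first):
  (empty)
ASKS (lowest first):
  #3: 5@100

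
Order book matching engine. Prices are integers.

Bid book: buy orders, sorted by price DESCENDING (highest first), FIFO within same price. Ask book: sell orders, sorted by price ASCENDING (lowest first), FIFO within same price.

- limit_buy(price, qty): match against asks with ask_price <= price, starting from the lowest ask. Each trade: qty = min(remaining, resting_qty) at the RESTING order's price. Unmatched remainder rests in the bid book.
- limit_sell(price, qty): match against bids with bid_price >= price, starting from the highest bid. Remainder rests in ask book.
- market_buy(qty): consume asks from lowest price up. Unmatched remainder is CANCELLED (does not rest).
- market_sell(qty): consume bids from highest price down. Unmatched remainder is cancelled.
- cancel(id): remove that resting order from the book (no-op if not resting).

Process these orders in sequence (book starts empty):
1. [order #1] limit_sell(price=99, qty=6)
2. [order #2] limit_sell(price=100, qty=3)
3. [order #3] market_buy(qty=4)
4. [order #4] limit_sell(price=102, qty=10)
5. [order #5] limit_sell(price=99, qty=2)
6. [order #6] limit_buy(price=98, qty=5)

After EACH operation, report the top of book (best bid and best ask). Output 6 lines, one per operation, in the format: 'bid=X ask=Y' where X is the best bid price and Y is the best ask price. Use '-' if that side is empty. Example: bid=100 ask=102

After op 1 [order #1] limit_sell(price=99, qty=6): fills=none; bids=[-] asks=[#1:6@99]
After op 2 [order #2] limit_sell(price=100, qty=3): fills=none; bids=[-] asks=[#1:6@99 #2:3@100]
After op 3 [order #3] market_buy(qty=4): fills=#3x#1:4@99; bids=[-] asks=[#1:2@99 #2:3@100]
After op 4 [order #4] limit_sell(price=102, qty=10): fills=none; bids=[-] asks=[#1:2@99 #2:3@100 #4:10@102]
After op 5 [order #5] limit_sell(price=99, qty=2): fills=none; bids=[-] asks=[#1:2@99 #5:2@99 #2:3@100 #4:10@102]
After op 6 [order #6] limit_buy(price=98, qty=5): fills=none; bids=[#6:5@98] asks=[#1:2@99 #5:2@99 #2:3@100 #4:10@102]

Answer: bid=- ask=99
bid=- ask=99
bid=- ask=99
bid=- ask=99
bid=- ask=99
bid=98 ask=99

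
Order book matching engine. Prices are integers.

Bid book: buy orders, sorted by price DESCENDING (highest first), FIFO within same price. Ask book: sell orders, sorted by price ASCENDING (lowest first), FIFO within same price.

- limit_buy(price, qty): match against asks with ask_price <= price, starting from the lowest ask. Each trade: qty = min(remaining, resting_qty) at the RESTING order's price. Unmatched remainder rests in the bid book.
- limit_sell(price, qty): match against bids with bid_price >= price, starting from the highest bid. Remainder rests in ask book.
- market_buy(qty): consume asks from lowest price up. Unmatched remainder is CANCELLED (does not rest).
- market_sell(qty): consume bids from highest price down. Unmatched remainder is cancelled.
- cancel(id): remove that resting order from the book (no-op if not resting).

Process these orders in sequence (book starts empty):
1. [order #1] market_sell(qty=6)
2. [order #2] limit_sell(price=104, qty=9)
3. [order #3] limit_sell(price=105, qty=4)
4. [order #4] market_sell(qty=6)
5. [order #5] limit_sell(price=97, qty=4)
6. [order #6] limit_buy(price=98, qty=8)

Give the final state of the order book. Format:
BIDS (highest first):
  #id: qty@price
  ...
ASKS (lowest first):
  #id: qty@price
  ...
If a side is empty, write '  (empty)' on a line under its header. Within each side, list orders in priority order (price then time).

After op 1 [order #1] market_sell(qty=6): fills=none; bids=[-] asks=[-]
After op 2 [order #2] limit_sell(price=104, qty=9): fills=none; bids=[-] asks=[#2:9@104]
After op 3 [order #3] limit_sell(price=105, qty=4): fills=none; bids=[-] asks=[#2:9@104 #3:4@105]
After op 4 [order #4] market_sell(qty=6): fills=none; bids=[-] asks=[#2:9@104 #3:4@105]
After op 5 [order #5] limit_sell(price=97, qty=4): fills=none; bids=[-] asks=[#5:4@97 #2:9@104 #3:4@105]
After op 6 [order #6] limit_buy(price=98, qty=8): fills=#6x#5:4@97; bids=[#6:4@98] asks=[#2:9@104 #3:4@105]

Answer: BIDS (highest first):
  #6: 4@98
ASKS (lowest first):
  #2: 9@104
  #3: 4@105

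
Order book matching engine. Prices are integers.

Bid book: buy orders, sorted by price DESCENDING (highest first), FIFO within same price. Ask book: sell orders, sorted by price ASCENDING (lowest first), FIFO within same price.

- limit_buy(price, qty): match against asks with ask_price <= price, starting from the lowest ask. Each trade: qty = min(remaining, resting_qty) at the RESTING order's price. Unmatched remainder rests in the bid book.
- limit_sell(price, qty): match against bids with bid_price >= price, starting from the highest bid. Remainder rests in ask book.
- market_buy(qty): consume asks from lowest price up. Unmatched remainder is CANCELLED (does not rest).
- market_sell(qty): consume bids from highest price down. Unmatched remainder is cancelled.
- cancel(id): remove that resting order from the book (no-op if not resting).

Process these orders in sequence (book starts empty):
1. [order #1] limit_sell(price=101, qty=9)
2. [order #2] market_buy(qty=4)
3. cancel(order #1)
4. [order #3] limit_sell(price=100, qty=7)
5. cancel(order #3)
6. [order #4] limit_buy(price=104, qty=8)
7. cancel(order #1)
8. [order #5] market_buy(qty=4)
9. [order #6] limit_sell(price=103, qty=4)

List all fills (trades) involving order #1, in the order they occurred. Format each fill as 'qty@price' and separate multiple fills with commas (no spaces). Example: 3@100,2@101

After op 1 [order #1] limit_sell(price=101, qty=9): fills=none; bids=[-] asks=[#1:9@101]
After op 2 [order #2] market_buy(qty=4): fills=#2x#1:4@101; bids=[-] asks=[#1:5@101]
After op 3 cancel(order #1): fills=none; bids=[-] asks=[-]
After op 4 [order #3] limit_sell(price=100, qty=7): fills=none; bids=[-] asks=[#3:7@100]
After op 5 cancel(order #3): fills=none; bids=[-] asks=[-]
After op 6 [order #4] limit_buy(price=104, qty=8): fills=none; bids=[#4:8@104] asks=[-]
After op 7 cancel(order #1): fills=none; bids=[#4:8@104] asks=[-]
After op 8 [order #5] market_buy(qty=4): fills=none; bids=[#4:8@104] asks=[-]
After op 9 [order #6] limit_sell(price=103, qty=4): fills=#4x#6:4@104; bids=[#4:4@104] asks=[-]

Answer: 4@101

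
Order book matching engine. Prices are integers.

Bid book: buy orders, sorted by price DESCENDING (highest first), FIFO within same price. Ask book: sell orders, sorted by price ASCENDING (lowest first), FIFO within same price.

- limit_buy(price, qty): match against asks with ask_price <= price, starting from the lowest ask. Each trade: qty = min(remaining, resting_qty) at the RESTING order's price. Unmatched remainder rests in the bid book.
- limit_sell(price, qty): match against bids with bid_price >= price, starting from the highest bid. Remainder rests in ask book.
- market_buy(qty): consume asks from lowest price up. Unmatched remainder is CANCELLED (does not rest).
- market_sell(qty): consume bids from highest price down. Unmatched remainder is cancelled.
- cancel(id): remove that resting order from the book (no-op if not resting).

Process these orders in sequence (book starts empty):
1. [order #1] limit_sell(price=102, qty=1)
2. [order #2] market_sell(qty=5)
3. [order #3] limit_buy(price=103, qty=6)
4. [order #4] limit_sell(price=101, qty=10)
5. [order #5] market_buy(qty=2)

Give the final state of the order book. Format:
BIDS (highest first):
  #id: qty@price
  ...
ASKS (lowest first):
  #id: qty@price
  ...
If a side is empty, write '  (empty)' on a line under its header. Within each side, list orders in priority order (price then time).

After op 1 [order #1] limit_sell(price=102, qty=1): fills=none; bids=[-] asks=[#1:1@102]
After op 2 [order #2] market_sell(qty=5): fills=none; bids=[-] asks=[#1:1@102]
After op 3 [order #3] limit_buy(price=103, qty=6): fills=#3x#1:1@102; bids=[#3:5@103] asks=[-]
After op 4 [order #4] limit_sell(price=101, qty=10): fills=#3x#4:5@103; bids=[-] asks=[#4:5@101]
After op 5 [order #5] market_buy(qty=2): fills=#5x#4:2@101; bids=[-] asks=[#4:3@101]

Answer: BIDS (highest first):
  (empty)
ASKS (lowest first):
  #4: 3@101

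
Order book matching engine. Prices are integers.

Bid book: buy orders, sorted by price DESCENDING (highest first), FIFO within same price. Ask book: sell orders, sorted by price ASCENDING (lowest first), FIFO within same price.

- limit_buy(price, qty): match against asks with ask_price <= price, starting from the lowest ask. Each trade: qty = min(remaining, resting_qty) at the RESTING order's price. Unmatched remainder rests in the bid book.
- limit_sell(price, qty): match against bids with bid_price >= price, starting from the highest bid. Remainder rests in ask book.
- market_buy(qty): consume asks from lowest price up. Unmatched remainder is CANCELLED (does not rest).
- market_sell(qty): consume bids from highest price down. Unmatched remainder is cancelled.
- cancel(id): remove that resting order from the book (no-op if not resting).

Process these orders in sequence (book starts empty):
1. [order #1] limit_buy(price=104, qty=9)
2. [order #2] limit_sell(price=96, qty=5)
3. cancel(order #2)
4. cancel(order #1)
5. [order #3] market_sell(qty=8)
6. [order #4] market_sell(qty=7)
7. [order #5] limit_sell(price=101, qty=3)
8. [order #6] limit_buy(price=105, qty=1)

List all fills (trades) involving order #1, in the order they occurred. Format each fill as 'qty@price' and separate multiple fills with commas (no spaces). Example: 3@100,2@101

After op 1 [order #1] limit_buy(price=104, qty=9): fills=none; bids=[#1:9@104] asks=[-]
After op 2 [order #2] limit_sell(price=96, qty=5): fills=#1x#2:5@104; bids=[#1:4@104] asks=[-]
After op 3 cancel(order #2): fills=none; bids=[#1:4@104] asks=[-]
After op 4 cancel(order #1): fills=none; bids=[-] asks=[-]
After op 5 [order #3] market_sell(qty=8): fills=none; bids=[-] asks=[-]
After op 6 [order #4] market_sell(qty=7): fills=none; bids=[-] asks=[-]
After op 7 [order #5] limit_sell(price=101, qty=3): fills=none; bids=[-] asks=[#5:3@101]
After op 8 [order #6] limit_buy(price=105, qty=1): fills=#6x#5:1@101; bids=[-] asks=[#5:2@101]

Answer: 5@104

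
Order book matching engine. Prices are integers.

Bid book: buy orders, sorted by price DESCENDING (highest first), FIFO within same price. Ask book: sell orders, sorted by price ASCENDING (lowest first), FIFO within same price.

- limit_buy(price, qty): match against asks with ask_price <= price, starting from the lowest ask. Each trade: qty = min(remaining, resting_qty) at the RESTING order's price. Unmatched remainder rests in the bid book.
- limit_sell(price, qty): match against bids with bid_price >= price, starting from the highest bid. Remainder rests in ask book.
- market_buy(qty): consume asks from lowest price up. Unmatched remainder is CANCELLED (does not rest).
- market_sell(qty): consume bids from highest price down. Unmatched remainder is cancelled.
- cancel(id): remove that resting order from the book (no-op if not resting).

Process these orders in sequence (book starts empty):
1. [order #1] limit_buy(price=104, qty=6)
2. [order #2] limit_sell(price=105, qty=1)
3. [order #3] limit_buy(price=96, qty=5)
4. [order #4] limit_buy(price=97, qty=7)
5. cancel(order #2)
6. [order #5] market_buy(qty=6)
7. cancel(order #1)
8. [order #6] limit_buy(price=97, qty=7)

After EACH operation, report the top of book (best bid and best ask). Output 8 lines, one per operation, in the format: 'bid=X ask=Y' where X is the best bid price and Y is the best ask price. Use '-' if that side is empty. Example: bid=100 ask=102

Answer: bid=104 ask=-
bid=104 ask=105
bid=104 ask=105
bid=104 ask=105
bid=104 ask=-
bid=104 ask=-
bid=97 ask=-
bid=97 ask=-

Derivation:
After op 1 [order #1] limit_buy(price=104, qty=6): fills=none; bids=[#1:6@104] asks=[-]
After op 2 [order #2] limit_sell(price=105, qty=1): fills=none; bids=[#1:6@104] asks=[#2:1@105]
After op 3 [order #3] limit_buy(price=96, qty=5): fills=none; bids=[#1:6@104 #3:5@96] asks=[#2:1@105]
After op 4 [order #4] limit_buy(price=97, qty=7): fills=none; bids=[#1:6@104 #4:7@97 #3:5@96] asks=[#2:1@105]
After op 5 cancel(order #2): fills=none; bids=[#1:6@104 #4:7@97 #3:5@96] asks=[-]
After op 6 [order #5] market_buy(qty=6): fills=none; bids=[#1:6@104 #4:7@97 #3:5@96] asks=[-]
After op 7 cancel(order #1): fills=none; bids=[#4:7@97 #3:5@96] asks=[-]
After op 8 [order #6] limit_buy(price=97, qty=7): fills=none; bids=[#4:7@97 #6:7@97 #3:5@96] asks=[-]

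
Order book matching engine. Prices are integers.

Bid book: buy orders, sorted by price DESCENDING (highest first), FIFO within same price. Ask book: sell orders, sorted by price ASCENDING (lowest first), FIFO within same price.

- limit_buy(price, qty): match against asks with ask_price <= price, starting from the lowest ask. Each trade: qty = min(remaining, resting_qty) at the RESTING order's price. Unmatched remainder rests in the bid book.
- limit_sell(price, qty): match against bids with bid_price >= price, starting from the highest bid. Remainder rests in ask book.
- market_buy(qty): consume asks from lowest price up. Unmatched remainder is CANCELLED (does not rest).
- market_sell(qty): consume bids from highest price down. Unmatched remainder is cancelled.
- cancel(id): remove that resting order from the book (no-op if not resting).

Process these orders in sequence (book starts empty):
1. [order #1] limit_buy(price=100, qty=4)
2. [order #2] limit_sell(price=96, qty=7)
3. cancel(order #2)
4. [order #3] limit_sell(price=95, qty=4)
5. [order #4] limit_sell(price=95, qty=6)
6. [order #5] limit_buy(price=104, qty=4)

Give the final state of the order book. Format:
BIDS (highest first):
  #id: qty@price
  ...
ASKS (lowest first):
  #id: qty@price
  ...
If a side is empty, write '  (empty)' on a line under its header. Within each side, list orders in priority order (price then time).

After op 1 [order #1] limit_buy(price=100, qty=4): fills=none; bids=[#1:4@100] asks=[-]
After op 2 [order #2] limit_sell(price=96, qty=7): fills=#1x#2:4@100; bids=[-] asks=[#2:3@96]
After op 3 cancel(order #2): fills=none; bids=[-] asks=[-]
After op 4 [order #3] limit_sell(price=95, qty=4): fills=none; bids=[-] asks=[#3:4@95]
After op 5 [order #4] limit_sell(price=95, qty=6): fills=none; bids=[-] asks=[#3:4@95 #4:6@95]
After op 6 [order #5] limit_buy(price=104, qty=4): fills=#5x#3:4@95; bids=[-] asks=[#4:6@95]

Answer: BIDS (highest first):
  (empty)
ASKS (lowest first):
  #4: 6@95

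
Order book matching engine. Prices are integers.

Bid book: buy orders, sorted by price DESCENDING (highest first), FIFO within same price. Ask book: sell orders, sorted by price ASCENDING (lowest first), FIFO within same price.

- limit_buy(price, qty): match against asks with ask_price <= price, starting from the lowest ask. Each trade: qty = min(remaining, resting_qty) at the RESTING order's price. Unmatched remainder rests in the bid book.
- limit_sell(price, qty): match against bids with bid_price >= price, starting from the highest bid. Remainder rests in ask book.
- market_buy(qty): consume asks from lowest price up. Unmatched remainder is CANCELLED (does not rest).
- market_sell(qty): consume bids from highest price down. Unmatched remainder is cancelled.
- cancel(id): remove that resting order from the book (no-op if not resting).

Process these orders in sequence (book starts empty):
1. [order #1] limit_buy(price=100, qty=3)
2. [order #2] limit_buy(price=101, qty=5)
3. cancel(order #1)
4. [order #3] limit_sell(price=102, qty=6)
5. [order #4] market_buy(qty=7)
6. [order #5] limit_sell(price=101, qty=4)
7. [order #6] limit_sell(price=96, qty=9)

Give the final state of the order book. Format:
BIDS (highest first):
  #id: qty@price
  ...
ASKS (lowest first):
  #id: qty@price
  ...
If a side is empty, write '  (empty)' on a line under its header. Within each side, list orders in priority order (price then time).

Answer: BIDS (highest first):
  (empty)
ASKS (lowest first):
  #6: 8@96

Derivation:
After op 1 [order #1] limit_buy(price=100, qty=3): fills=none; bids=[#1:3@100] asks=[-]
After op 2 [order #2] limit_buy(price=101, qty=5): fills=none; bids=[#2:5@101 #1:3@100] asks=[-]
After op 3 cancel(order #1): fills=none; bids=[#2:5@101] asks=[-]
After op 4 [order #3] limit_sell(price=102, qty=6): fills=none; bids=[#2:5@101] asks=[#3:6@102]
After op 5 [order #4] market_buy(qty=7): fills=#4x#3:6@102; bids=[#2:5@101] asks=[-]
After op 6 [order #5] limit_sell(price=101, qty=4): fills=#2x#5:4@101; bids=[#2:1@101] asks=[-]
After op 7 [order #6] limit_sell(price=96, qty=9): fills=#2x#6:1@101; bids=[-] asks=[#6:8@96]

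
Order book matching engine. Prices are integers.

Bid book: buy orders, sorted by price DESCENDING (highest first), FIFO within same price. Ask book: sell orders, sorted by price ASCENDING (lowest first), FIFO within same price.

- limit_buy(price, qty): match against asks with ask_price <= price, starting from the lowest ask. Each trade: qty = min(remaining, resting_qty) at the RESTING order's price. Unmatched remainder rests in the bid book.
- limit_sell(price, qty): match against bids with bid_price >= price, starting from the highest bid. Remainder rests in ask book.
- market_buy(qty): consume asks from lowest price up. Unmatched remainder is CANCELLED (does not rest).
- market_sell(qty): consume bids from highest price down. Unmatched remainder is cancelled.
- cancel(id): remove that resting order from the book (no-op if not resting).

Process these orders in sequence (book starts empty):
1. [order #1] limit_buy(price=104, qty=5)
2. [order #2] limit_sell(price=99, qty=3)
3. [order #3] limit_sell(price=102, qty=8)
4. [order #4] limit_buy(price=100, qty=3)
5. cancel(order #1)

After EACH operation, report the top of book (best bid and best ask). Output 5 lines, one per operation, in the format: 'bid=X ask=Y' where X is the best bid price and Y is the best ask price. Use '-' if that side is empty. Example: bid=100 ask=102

After op 1 [order #1] limit_buy(price=104, qty=5): fills=none; bids=[#1:5@104] asks=[-]
After op 2 [order #2] limit_sell(price=99, qty=3): fills=#1x#2:3@104; bids=[#1:2@104] asks=[-]
After op 3 [order #3] limit_sell(price=102, qty=8): fills=#1x#3:2@104; bids=[-] asks=[#3:6@102]
After op 4 [order #4] limit_buy(price=100, qty=3): fills=none; bids=[#4:3@100] asks=[#3:6@102]
After op 5 cancel(order #1): fills=none; bids=[#4:3@100] asks=[#3:6@102]

Answer: bid=104 ask=-
bid=104 ask=-
bid=- ask=102
bid=100 ask=102
bid=100 ask=102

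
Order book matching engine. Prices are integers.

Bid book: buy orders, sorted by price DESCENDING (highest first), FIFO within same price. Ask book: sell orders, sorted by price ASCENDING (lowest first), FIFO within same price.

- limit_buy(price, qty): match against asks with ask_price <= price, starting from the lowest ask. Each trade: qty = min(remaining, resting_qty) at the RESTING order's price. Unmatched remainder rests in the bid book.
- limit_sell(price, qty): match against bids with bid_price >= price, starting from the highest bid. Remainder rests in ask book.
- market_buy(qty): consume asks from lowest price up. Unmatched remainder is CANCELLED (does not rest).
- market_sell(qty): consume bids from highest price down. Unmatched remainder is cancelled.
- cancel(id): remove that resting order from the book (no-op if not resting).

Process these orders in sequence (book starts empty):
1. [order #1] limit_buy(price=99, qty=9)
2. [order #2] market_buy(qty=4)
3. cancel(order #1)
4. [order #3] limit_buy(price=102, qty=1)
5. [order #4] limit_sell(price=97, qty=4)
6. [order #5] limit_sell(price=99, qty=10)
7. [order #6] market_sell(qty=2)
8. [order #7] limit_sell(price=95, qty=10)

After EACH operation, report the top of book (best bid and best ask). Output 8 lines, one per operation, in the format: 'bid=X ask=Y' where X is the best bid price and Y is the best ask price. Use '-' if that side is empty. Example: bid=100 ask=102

Answer: bid=99 ask=-
bid=99 ask=-
bid=- ask=-
bid=102 ask=-
bid=- ask=97
bid=- ask=97
bid=- ask=97
bid=- ask=95

Derivation:
After op 1 [order #1] limit_buy(price=99, qty=9): fills=none; bids=[#1:9@99] asks=[-]
After op 2 [order #2] market_buy(qty=4): fills=none; bids=[#1:9@99] asks=[-]
After op 3 cancel(order #1): fills=none; bids=[-] asks=[-]
After op 4 [order #3] limit_buy(price=102, qty=1): fills=none; bids=[#3:1@102] asks=[-]
After op 5 [order #4] limit_sell(price=97, qty=4): fills=#3x#4:1@102; bids=[-] asks=[#4:3@97]
After op 6 [order #5] limit_sell(price=99, qty=10): fills=none; bids=[-] asks=[#4:3@97 #5:10@99]
After op 7 [order #6] market_sell(qty=2): fills=none; bids=[-] asks=[#4:3@97 #5:10@99]
After op 8 [order #7] limit_sell(price=95, qty=10): fills=none; bids=[-] asks=[#7:10@95 #4:3@97 #5:10@99]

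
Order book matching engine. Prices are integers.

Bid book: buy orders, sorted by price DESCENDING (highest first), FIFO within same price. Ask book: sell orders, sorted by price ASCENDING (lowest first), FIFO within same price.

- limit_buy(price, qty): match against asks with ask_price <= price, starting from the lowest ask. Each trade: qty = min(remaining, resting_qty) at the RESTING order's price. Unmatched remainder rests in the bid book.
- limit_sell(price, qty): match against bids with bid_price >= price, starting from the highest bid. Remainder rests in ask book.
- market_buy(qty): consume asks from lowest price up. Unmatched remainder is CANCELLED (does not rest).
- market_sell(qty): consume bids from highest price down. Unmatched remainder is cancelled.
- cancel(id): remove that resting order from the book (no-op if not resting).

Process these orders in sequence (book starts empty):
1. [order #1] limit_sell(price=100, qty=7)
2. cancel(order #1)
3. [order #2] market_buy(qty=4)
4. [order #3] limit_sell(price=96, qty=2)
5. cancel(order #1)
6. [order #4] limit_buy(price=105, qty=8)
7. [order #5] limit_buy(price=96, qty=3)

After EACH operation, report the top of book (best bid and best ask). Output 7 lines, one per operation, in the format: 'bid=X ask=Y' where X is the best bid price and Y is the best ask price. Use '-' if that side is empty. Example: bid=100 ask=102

Answer: bid=- ask=100
bid=- ask=-
bid=- ask=-
bid=- ask=96
bid=- ask=96
bid=105 ask=-
bid=105 ask=-

Derivation:
After op 1 [order #1] limit_sell(price=100, qty=7): fills=none; bids=[-] asks=[#1:7@100]
After op 2 cancel(order #1): fills=none; bids=[-] asks=[-]
After op 3 [order #2] market_buy(qty=4): fills=none; bids=[-] asks=[-]
After op 4 [order #3] limit_sell(price=96, qty=2): fills=none; bids=[-] asks=[#3:2@96]
After op 5 cancel(order #1): fills=none; bids=[-] asks=[#3:2@96]
After op 6 [order #4] limit_buy(price=105, qty=8): fills=#4x#3:2@96; bids=[#4:6@105] asks=[-]
After op 7 [order #5] limit_buy(price=96, qty=3): fills=none; bids=[#4:6@105 #5:3@96] asks=[-]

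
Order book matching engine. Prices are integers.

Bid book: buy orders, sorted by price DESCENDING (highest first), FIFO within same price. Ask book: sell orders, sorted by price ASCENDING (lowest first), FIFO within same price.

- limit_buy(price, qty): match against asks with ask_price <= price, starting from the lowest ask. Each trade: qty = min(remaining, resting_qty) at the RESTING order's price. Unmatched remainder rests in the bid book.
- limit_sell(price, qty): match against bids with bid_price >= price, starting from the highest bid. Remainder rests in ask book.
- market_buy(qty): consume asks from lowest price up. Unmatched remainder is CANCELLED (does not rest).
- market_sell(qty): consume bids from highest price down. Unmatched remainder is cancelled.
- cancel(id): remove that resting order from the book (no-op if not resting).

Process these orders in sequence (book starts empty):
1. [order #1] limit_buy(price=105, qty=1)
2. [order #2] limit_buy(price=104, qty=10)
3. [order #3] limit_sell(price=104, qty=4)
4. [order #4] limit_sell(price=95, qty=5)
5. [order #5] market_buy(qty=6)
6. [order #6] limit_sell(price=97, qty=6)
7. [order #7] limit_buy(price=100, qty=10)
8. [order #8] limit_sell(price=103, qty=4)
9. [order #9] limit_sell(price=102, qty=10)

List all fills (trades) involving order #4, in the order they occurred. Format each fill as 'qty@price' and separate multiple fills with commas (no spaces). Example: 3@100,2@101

Answer: 5@104

Derivation:
After op 1 [order #1] limit_buy(price=105, qty=1): fills=none; bids=[#1:1@105] asks=[-]
After op 2 [order #2] limit_buy(price=104, qty=10): fills=none; bids=[#1:1@105 #2:10@104] asks=[-]
After op 3 [order #3] limit_sell(price=104, qty=4): fills=#1x#3:1@105 #2x#3:3@104; bids=[#2:7@104] asks=[-]
After op 4 [order #4] limit_sell(price=95, qty=5): fills=#2x#4:5@104; bids=[#2:2@104] asks=[-]
After op 5 [order #5] market_buy(qty=6): fills=none; bids=[#2:2@104] asks=[-]
After op 6 [order #6] limit_sell(price=97, qty=6): fills=#2x#6:2@104; bids=[-] asks=[#6:4@97]
After op 7 [order #7] limit_buy(price=100, qty=10): fills=#7x#6:4@97; bids=[#7:6@100] asks=[-]
After op 8 [order #8] limit_sell(price=103, qty=4): fills=none; bids=[#7:6@100] asks=[#8:4@103]
After op 9 [order #9] limit_sell(price=102, qty=10): fills=none; bids=[#7:6@100] asks=[#9:10@102 #8:4@103]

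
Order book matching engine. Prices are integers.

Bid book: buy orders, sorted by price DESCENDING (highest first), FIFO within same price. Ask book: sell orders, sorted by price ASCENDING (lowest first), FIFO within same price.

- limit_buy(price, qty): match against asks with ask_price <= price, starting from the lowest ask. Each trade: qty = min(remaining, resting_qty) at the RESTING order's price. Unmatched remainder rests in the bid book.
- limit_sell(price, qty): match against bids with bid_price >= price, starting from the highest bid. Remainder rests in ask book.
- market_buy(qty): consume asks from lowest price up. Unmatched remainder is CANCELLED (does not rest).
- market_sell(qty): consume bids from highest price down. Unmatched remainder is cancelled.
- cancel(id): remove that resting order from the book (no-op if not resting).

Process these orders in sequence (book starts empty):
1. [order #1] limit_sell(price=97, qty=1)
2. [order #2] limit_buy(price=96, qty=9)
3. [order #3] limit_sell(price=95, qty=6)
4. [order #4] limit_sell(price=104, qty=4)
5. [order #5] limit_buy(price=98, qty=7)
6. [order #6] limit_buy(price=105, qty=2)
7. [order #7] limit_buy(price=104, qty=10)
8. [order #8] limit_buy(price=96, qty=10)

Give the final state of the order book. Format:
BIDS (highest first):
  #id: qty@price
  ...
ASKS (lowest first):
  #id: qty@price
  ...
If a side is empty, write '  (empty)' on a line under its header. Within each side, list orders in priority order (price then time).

Answer: BIDS (highest first):
  #7: 8@104
  #5: 6@98
  #2: 3@96
  #8: 10@96
ASKS (lowest first):
  (empty)

Derivation:
After op 1 [order #1] limit_sell(price=97, qty=1): fills=none; bids=[-] asks=[#1:1@97]
After op 2 [order #2] limit_buy(price=96, qty=9): fills=none; bids=[#2:9@96] asks=[#1:1@97]
After op 3 [order #3] limit_sell(price=95, qty=6): fills=#2x#3:6@96; bids=[#2:3@96] asks=[#1:1@97]
After op 4 [order #4] limit_sell(price=104, qty=4): fills=none; bids=[#2:3@96] asks=[#1:1@97 #4:4@104]
After op 5 [order #5] limit_buy(price=98, qty=7): fills=#5x#1:1@97; bids=[#5:6@98 #2:3@96] asks=[#4:4@104]
After op 6 [order #6] limit_buy(price=105, qty=2): fills=#6x#4:2@104; bids=[#5:6@98 #2:3@96] asks=[#4:2@104]
After op 7 [order #7] limit_buy(price=104, qty=10): fills=#7x#4:2@104; bids=[#7:8@104 #5:6@98 #2:3@96] asks=[-]
After op 8 [order #8] limit_buy(price=96, qty=10): fills=none; bids=[#7:8@104 #5:6@98 #2:3@96 #8:10@96] asks=[-]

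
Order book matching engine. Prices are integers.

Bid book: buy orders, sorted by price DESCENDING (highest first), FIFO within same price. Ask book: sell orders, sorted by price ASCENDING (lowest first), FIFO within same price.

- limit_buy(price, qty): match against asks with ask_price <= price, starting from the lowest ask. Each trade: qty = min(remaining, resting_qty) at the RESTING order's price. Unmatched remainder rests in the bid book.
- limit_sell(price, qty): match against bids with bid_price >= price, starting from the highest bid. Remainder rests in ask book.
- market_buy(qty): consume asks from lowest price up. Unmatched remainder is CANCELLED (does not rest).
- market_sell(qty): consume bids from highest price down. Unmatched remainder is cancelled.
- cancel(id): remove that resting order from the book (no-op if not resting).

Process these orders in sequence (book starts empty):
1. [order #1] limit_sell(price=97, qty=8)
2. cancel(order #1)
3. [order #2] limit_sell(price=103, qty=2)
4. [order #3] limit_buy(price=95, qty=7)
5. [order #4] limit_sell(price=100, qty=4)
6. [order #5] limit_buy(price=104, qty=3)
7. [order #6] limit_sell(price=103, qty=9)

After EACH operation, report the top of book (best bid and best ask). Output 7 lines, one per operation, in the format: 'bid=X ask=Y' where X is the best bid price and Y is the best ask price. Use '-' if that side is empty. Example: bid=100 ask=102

Answer: bid=- ask=97
bid=- ask=-
bid=- ask=103
bid=95 ask=103
bid=95 ask=100
bid=95 ask=100
bid=95 ask=100

Derivation:
After op 1 [order #1] limit_sell(price=97, qty=8): fills=none; bids=[-] asks=[#1:8@97]
After op 2 cancel(order #1): fills=none; bids=[-] asks=[-]
After op 3 [order #2] limit_sell(price=103, qty=2): fills=none; bids=[-] asks=[#2:2@103]
After op 4 [order #3] limit_buy(price=95, qty=7): fills=none; bids=[#3:7@95] asks=[#2:2@103]
After op 5 [order #4] limit_sell(price=100, qty=4): fills=none; bids=[#3:7@95] asks=[#4:4@100 #2:2@103]
After op 6 [order #5] limit_buy(price=104, qty=3): fills=#5x#4:3@100; bids=[#3:7@95] asks=[#4:1@100 #2:2@103]
After op 7 [order #6] limit_sell(price=103, qty=9): fills=none; bids=[#3:7@95] asks=[#4:1@100 #2:2@103 #6:9@103]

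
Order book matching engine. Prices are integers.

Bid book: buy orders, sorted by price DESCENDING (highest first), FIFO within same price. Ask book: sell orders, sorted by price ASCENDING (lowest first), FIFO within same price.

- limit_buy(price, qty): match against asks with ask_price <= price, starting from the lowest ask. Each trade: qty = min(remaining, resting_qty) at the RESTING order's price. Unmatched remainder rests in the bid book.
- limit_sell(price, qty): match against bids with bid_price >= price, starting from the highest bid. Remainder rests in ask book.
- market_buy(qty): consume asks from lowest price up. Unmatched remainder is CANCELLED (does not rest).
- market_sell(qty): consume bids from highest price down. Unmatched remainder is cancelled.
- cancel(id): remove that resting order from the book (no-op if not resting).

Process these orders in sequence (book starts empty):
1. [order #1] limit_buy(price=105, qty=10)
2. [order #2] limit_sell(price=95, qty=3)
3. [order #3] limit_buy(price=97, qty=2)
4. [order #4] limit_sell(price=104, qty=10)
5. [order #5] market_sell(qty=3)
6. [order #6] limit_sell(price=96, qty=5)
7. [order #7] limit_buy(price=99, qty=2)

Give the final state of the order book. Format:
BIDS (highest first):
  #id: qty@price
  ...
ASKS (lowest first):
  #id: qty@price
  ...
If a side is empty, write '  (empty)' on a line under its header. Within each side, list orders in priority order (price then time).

After op 1 [order #1] limit_buy(price=105, qty=10): fills=none; bids=[#1:10@105] asks=[-]
After op 2 [order #2] limit_sell(price=95, qty=3): fills=#1x#2:3@105; bids=[#1:7@105] asks=[-]
After op 3 [order #3] limit_buy(price=97, qty=2): fills=none; bids=[#1:7@105 #3:2@97] asks=[-]
After op 4 [order #4] limit_sell(price=104, qty=10): fills=#1x#4:7@105; bids=[#3:2@97] asks=[#4:3@104]
After op 5 [order #5] market_sell(qty=3): fills=#3x#5:2@97; bids=[-] asks=[#4:3@104]
After op 6 [order #6] limit_sell(price=96, qty=5): fills=none; bids=[-] asks=[#6:5@96 #4:3@104]
After op 7 [order #7] limit_buy(price=99, qty=2): fills=#7x#6:2@96; bids=[-] asks=[#6:3@96 #4:3@104]

Answer: BIDS (highest first):
  (empty)
ASKS (lowest first):
  #6: 3@96
  #4: 3@104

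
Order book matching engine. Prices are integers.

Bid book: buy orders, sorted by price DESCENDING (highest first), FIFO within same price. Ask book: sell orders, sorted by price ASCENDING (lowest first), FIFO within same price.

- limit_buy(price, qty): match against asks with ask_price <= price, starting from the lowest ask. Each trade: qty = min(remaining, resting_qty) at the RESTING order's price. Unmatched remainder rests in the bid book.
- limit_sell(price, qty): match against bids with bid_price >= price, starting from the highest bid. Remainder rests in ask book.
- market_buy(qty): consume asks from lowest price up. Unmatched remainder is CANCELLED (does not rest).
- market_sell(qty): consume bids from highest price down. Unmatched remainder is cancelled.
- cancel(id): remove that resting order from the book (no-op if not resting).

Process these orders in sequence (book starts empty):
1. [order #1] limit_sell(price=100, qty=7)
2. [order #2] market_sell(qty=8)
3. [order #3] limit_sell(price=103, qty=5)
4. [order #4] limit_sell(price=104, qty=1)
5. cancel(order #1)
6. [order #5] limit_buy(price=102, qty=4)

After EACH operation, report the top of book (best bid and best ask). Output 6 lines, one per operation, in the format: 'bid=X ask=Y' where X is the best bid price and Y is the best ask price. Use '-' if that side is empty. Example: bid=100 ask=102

After op 1 [order #1] limit_sell(price=100, qty=7): fills=none; bids=[-] asks=[#1:7@100]
After op 2 [order #2] market_sell(qty=8): fills=none; bids=[-] asks=[#1:7@100]
After op 3 [order #3] limit_sell(price=103, qty=5): fills=none; bids=[-] asks=[#1:7@100 #3:5@103]
After op 4 [order #4] limit_sell(price=104, qty=1): fills=none; bids=[-] asks=[#1:7@100 #3:5@103 #4:1@104]
After op 5 cancel(order #1): fills=none; bids=[-] asks=[#3:5@103 #4:1@104]
After op 6 [order #5] limit_buy(price=102, qty=4): fills=none; bids=[#5:4@102] asks=[#3:5@103 #4:1@104]

Answer: bid=- ask=100
bid=- ask=100
bid=- ask=100
bid=- ask=100
bid=- ask=103
bid=102 ask=103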